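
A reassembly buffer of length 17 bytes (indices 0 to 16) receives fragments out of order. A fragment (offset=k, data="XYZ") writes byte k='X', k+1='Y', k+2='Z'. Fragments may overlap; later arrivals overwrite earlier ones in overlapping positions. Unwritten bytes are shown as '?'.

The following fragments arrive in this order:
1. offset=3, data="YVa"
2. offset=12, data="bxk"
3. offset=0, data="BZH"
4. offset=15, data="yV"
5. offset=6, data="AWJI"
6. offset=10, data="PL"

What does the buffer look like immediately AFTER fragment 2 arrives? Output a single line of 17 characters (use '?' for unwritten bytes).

Fragment 1: offset=3 data="YVa" -> buffer=???YVa???????????
Fragment 2: offset=12 data="bxk" -> buffer=???YVa??????bxk??

Answer: ???YVa??????bxk??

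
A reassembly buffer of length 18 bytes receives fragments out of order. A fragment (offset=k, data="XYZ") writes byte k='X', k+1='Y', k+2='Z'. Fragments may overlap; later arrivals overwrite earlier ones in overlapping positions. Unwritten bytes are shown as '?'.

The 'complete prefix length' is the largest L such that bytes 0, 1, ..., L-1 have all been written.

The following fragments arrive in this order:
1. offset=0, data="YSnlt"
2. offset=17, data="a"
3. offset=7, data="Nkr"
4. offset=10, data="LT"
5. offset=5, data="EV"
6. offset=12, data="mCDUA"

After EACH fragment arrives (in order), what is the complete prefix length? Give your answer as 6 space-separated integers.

Answer: 5 5 5 5 12 18

Derivation:
Fragment 1: offset=0 data="YSnlt" -> buffer=YSnlt????????????? -> prefix_len=5
Fragment 2: offset=17 data="a" -> buffer=YSnlt????????????a -> prefix_len=5
Fragment 3: offset=7 data="Nkr" -> buffer=YSnlt??Nkr???????a -> prefix_len=5
Fragment 4: offset=10 data="LT" -> buffer=YSnlt??NkrLT?????a -> prefix_len=5
Fragment 5: offset=5 data="EV" -> buffer=YSnltEVNkrLT?????a -> prefix_len=12
Fragment 6: offset=12 data="mCDUA" -> buffer=YSnltEVNkrLTmCDUAa -> prefix_len=18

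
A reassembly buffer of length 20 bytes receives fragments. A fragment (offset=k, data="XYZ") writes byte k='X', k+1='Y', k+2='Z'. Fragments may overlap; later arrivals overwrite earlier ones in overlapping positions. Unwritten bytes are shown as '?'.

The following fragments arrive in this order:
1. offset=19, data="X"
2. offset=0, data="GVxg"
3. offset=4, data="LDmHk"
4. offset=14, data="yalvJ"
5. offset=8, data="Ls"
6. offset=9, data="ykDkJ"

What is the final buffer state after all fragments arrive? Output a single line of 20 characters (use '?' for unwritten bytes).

Fragment 1: offset=19 data="X" -> buffer=???????????????????X
Fragment 2: offset=0 data="GVxg" -> buffer=GVxg???????????????X
Fragment 3: offset=4 data="LDmHk" -> buffer=GVxgLDmHk??????????X
Fragment 4: offset=14 data="yalvJ" -> buffer=GVxgLDmHk?????yalvJX
Fragment 5: offset=8 data="Ls" -> buffer=GVxgLDmHLs????yalvJX
Fragment 6: offset=9 data="ykDkJ" -> buffer=GVxgLDmHLykDkJyalvJX

Answer: GVxgLDmHLykDkJyalvJX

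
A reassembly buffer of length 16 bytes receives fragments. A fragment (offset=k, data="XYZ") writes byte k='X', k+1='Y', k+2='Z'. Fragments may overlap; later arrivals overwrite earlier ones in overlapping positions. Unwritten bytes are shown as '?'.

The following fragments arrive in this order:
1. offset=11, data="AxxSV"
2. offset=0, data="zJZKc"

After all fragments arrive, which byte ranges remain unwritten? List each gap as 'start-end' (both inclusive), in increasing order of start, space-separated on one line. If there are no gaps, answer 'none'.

Answer: 5-10

Derivation:
Fragment 1: offset=11 len=5
Fragment 2: offset=0 len=5
Gaps: 5-10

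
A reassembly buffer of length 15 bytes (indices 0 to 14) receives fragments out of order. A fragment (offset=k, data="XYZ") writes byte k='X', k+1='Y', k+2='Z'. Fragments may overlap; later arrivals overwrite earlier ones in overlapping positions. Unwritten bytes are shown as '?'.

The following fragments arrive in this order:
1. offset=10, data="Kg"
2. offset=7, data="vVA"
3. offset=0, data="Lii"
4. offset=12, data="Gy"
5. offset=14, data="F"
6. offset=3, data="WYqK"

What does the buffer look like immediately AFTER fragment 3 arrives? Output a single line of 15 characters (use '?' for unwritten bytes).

Answer: Lii????vVAKg???

Derivation:
Fragment 1: offset=10 data="Kg" -> buffer=??????????Kg???
Fragment 2: offset=7 data="vVA" -> buffer=???????vVAKg???
Fragment 3: offset=0 data="Lii" -> buffer=Lii????vVAKg???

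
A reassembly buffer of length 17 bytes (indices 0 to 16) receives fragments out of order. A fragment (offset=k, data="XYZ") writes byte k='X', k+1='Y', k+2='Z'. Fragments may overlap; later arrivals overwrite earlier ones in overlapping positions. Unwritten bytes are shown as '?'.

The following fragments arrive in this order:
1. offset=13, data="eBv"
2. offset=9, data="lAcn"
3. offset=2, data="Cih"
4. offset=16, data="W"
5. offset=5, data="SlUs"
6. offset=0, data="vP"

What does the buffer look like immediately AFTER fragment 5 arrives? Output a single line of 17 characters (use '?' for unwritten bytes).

Answer: ??CihSlUslAcneBvW

Derivation:
Fragment 1: offset=13 data="eBv" -> buffer=?????????????eBv?
Fragment 2: offset=9 data="lAcn" -> buffer=?????????lAcneBv?
Fragment 3: offset=2 data="Cih" -> buffer=??Cih????lAcneBv?
Fragment 4: offset=16 data="W" -> buffer=??Cih????lAcneBvW
Fragment 5: offset=5 data="SlUs" -> buffer=??CihSlUslAcneBvW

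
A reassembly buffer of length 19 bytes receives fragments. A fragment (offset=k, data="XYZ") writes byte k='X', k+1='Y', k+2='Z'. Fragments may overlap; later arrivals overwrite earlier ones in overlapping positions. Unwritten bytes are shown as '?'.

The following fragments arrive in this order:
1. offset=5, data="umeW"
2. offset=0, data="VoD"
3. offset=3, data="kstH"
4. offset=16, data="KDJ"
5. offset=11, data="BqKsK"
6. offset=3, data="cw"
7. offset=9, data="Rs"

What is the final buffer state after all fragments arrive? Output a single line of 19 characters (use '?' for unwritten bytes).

Fragment 1: offset=5 data="umeW" -> buffer=?????umeW??????????
Fragment 2: offset=0 data="VoD" -> buffer=VoD??umeW??????????
Fragment 3: offset=3 data="kstH" -> buffer=VoDkstHeW??????????
Fragment 4: offset=16 data="KDJ" -> buffer=VoDkstHeW???????KDJ
Fragment 5: offset=11 data="BqKsK" -> buffer=VoDkstHeW??BqKsKKDJ
Fragment 6: offset=3 data="cw" -> buffer=VoDcwtHeW??BqKsKKDJ
Fragment 7: offset=9 data="Rs" -> buffer=VoDcwtHeWRsBqKsKKDJ

Answer: VoDcwtHeWRsBqKsKKDJ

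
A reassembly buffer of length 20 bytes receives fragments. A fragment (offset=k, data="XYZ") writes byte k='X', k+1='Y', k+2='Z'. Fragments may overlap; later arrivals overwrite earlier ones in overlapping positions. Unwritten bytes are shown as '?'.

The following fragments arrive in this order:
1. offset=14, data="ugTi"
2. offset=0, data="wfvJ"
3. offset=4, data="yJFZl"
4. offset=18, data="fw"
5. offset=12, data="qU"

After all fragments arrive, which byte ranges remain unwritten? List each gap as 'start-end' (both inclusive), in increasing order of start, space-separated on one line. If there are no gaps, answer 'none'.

Fragment 1: offset=14 len=4
Fragment 2: offset=0 len=4
Fragment 3: offset=4 len=5
Fragment 4: offset=18 len=2
Fragment 5: offset=12 len=2
Gaps: 9-11

Answer: 9-11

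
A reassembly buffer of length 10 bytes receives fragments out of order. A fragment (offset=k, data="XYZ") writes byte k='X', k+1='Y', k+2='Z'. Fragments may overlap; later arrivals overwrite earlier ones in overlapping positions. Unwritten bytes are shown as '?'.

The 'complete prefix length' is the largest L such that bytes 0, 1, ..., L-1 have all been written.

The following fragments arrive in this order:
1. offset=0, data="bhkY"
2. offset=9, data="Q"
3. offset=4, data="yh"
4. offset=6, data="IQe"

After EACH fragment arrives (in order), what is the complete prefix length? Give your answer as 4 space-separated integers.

Answer: 4 4 6 10

Derivation:
Fragment 1: offset=0 data="bhkY" -> buffer=bhkY?????? -> prefix_len=4
Fragment 2: offset=9 data="Q" -> buffer=bhkY?????Q -> prefix_len=4
Fragment 3: offset=4 data="yh" -> buffer=bhkYyh???Q -> prefix_len=6
Fragment 4: offset=6 data="IQe" -> buffer=bhkYyhIQeQ -> prefix_len=10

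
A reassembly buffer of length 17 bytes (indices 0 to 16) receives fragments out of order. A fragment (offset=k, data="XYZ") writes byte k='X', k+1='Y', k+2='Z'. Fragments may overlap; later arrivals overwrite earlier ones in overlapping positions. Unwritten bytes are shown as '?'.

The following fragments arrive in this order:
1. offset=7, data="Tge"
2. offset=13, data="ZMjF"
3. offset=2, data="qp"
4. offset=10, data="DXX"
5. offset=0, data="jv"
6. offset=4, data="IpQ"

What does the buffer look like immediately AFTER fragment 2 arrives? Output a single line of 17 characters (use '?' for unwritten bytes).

Fragment 1: offset=7 data="Tge" -> buffer=???????Tge???????
Fragment 2: offset=13 data="ZMjF" -> buffer=???????Tge???ZMjF

Answer: ???????Tge???ZMjF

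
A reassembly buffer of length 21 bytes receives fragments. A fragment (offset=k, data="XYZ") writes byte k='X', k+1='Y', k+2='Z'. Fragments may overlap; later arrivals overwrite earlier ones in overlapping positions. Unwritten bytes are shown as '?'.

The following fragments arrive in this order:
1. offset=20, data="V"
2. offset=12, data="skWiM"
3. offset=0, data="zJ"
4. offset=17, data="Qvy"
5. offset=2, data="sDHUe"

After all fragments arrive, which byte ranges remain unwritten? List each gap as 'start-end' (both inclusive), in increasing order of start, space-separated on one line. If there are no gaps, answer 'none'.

Answer: 7-11

Derivation:
Fragment 1: offset=20 len=1
Fragment 2: offset=12 len=5
Fragment 3: offset=0 len=2
Fragment 4: offset=17 len=3
Fragment 5: offset=2 len=5
Gaps: 7-11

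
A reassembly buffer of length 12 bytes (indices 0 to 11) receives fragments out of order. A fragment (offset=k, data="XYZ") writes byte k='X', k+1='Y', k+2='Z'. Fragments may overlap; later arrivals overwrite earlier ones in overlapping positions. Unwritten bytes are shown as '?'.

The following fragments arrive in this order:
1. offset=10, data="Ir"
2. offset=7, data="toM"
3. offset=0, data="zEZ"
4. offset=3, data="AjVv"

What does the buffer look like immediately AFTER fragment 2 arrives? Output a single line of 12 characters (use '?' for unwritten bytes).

Fragment 1: offset=10 data="Ir" -> buffer=??????????Ir
Fragment 2: offset=7 data="toM" -> buffer=???????toMIr

Answer: ???????toMIr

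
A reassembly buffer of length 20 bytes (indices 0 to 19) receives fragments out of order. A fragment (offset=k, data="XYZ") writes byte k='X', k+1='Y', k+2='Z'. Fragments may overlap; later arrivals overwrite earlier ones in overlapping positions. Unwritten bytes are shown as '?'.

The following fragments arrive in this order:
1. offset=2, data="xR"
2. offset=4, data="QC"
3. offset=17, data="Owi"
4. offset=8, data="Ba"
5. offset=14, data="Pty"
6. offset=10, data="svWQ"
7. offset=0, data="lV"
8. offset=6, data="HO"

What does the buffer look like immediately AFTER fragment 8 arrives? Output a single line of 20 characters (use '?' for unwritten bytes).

Answer: lVxRQCHOBasvWQPtyOwi

Derivation:
Fragment 1: offset=2 data="xR" -> buffer=??xR????????????????
Fragment 2: offset=4 data="QC" -> buffer=??xRQC??????????????
Fragment 3: offset=17 data="Owi" -> buffer=??xRQC???????????Owi
Fragment 4: offset=8 data="Ba" -> buffer=??xRQC??Ba???????Owi
Fragment 5: offset=14 data="Pty" -> buffer=??xRQC??Ba????PtyOwi
Fragment 6: offset=10 data="svWQ" -> buffer=??xRQC??BasvWQPtyOwi
Fragment 7: offset=0 data="lV" -> buffer=lVxRQC??BasvWQPtyOwi
Fragment 8: offset=6 data="HO" -> buffer=lVxRQCHOBasvWQPtyOwi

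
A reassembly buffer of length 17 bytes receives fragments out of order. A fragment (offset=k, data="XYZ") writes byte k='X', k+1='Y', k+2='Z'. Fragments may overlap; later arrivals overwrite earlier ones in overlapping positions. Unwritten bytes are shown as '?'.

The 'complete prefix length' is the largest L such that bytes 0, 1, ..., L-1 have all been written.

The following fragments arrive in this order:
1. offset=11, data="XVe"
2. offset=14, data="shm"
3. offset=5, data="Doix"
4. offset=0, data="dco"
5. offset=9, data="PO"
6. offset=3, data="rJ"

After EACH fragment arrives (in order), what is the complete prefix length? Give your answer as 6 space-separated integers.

Fragment 1: offset=11 data="XVe" -> buffer=???????????XVe??? -> prefix_len=0
Fragment 2: offset=14 data="shm" -> buffer=???????????XVeshm -> prefix_len=0
Fragment 3: offset=5 data="Doix" -> buffer=?????Doix??XVeshm -> prefix_len=0
Fragment 4: offset=0 data="dco" -> buffer=dco??Doix??XVeshm -> prefix_len=3
Fragment 5: offset=9 data="PO" -> buffer=dco??DoixPOXVeshm -> prefix_len=3
Fragment 6: offset=3 data="rJ" -> buffer=dcorJDoixPOXVeshm -> prefix_len=17

Answer: 0 0 0 3 3 17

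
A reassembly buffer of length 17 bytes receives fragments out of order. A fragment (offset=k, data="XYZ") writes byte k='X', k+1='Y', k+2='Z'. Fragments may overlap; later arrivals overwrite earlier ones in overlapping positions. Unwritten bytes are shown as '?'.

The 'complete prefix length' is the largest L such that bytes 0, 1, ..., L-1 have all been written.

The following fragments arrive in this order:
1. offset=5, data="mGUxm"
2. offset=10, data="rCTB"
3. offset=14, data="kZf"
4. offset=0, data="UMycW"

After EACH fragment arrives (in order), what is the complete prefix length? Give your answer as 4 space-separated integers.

Fragment 1: offset=5 data="mGUxm" -> buffer=?????mGUxm??????? -> prefix_len=0
Fragment 2: offset=10 data="rCTB" -> buffer=?????mGUxmrCTB??? -> prefix_len=0
Fragment 3: offset=14 data="kZf" -> buffer=?????mGUxmrCTBkZf -> prefix_len=0
Fragment 4: offset=0 data="UMycW" -> buffer=UMycWmGUxmrCTBkZf -> prefix_len=17

Answer: 0 0 0 17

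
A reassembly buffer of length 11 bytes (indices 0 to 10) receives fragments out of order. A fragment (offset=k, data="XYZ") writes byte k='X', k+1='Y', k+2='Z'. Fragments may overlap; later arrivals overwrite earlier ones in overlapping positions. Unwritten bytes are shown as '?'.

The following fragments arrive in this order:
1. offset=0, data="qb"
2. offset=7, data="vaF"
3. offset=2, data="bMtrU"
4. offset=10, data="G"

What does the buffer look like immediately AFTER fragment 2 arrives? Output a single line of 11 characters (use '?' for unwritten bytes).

Fragment 1: offset=0 data="qb" -> buffer=qb?????????
Fragment 2: offset=7 data="vaF" -> buffer=qb?????vaF?

Answer: qb?????vaF?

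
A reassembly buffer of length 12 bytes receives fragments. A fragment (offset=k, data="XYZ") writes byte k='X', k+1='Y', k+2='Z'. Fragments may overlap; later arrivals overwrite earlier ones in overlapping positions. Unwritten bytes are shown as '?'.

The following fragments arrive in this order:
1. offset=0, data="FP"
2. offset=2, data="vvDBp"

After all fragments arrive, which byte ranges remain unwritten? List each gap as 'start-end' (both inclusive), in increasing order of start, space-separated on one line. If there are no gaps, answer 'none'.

Answer: 7-11

Derivation:
Fragment 1: offset=0 len=2
Fragment 2: offset=2 len=5
Gaps: 7-11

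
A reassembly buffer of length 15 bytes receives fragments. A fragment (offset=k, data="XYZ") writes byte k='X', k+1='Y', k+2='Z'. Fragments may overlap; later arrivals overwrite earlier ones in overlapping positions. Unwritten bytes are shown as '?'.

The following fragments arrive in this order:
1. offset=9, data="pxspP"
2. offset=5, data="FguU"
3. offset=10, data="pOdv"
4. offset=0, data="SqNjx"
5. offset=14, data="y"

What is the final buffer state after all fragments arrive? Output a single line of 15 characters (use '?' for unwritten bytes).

Answer: SqNjxFguUppOdvy

Derivation:
Fragment 1: offset=9 data="pxspP" -> buffer=?????????pxspP?
Fragment 2: offset=5 data="FguU" -> buffer=?????FguUpxspP?
Fragment 3: offset=10 data="pOdv" -> buffer=?????FguUppOdv?
Fragment 4: offset=0 data="SqNjx" -> buffer=SqNjxFguUppOdv?
Fragment 5: offset=14 data="y" -> buffer=SqNjxFguUppOdvy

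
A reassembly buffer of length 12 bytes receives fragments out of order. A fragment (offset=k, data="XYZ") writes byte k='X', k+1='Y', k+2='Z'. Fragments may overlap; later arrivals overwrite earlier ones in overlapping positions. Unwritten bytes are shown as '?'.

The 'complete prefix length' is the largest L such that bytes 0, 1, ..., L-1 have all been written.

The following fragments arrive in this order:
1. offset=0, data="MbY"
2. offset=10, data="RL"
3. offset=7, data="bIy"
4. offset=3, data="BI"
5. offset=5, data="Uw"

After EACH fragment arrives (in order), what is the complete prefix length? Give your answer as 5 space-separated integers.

Answer: 3 3 3 5 12

Derivation:
Fragment 1: offset=0 data="MbY" -> buffer=MbY????????? -> prefix_len=3
Fragment 2: offset=10 data="RL" -> buffer=MbY???????RL -> prefix_len=3
Fragment 3: offset=7 data="bIy" -> buffer=MbY????bIyRL -> prefix_len=3
Fragment 4: offset=3 data="BI" -> buffer=MbYBI??bIyRL -> prefix_len=5
Fragment 5: offset=5 data="Uw" -> buffer=MbYBIUwbIyRL -> prefix_len=12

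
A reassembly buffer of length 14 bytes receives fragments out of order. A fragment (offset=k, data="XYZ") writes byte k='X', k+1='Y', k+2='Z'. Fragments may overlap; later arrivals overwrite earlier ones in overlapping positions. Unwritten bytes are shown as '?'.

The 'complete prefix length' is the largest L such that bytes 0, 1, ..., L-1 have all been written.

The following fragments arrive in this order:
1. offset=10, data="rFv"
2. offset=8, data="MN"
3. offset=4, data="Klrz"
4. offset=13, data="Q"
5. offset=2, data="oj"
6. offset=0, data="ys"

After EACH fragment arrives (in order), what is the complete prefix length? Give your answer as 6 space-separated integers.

Answer: 0 0 0 0 0 14

Derivation:
Fragment 1: offset=10 data="rFv" -> buffer=??????????rFv? -> prefix_len=0
Fragment 2: offset=8 data="MN" -> buffer=????????MNrFv? -> prefix_len=0
Fragment 3: offset=4 data="Klrz" -> buffer=????KlrzMNrFv? -> prefix_len=0
Fragment 4: offset=13 data="Q" -> buffer=????KlrzMNrFvQ -> prefix_len=0
Fragment 5: offset=2 data="oj" -> buffer=??ojKlrzMNrFvQ -> prefix_len=0
Fragment 6: offset=0 data="ys" -> buffer=ysojKlrzMNrFvQ -> prefix_len=14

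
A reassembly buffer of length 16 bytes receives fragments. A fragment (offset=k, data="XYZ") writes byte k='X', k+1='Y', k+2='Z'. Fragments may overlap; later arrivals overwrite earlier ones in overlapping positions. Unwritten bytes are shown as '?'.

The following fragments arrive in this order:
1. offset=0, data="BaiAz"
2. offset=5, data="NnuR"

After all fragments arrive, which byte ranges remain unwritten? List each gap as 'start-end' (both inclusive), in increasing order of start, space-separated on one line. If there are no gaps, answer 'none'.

Fragment 1: offset=0 len=5
Fragment 2: offset=5 len=4
Gaps: 9-15

Answer: 9-15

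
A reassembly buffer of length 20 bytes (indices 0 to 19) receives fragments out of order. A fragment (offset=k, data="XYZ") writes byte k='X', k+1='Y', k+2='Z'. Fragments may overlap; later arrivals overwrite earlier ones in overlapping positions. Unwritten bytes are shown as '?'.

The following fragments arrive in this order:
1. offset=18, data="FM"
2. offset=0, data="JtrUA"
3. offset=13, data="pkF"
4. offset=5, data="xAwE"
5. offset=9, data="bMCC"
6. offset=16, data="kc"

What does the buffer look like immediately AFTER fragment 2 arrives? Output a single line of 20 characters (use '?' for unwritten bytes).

Fragment 1: offset=18 data="FM" -> buffer=??????????????????FM
Fragment 2: offset=0 data="JtrUA" -> buffer=JtrUA?????????????FM

Answer: JtrUA?????????????FM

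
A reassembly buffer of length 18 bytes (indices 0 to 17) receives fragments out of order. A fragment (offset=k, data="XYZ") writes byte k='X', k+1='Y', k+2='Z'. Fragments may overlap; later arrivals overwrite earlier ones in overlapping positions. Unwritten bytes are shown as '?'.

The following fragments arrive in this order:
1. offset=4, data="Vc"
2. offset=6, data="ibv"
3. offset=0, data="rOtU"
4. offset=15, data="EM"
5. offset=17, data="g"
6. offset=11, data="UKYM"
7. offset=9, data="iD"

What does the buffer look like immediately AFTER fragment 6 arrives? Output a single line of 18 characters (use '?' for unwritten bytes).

Answer: rOtUVcibv??UKYMEMg

Derivation:
Fragment 1: offset=4 data="Vc" -> buffer=????Vc????????????
Fragment 2: offset=6 data="ibv" -> buffer=????Vcibv?????????
Fragment 3: offset=0 data="rOtU" -> buffer=rOtUVcibv?????????
Fragment 4: offset=15 data="EM" -> buffer=rOtUVcibv??????EM?
Fragment 5: offset=17 data="g" -> buffer=rOtUVcibv??????EMg
Fragment 6: offset=11 data="UKYM" -> buffer=rOtUVcibv??UKYMEMg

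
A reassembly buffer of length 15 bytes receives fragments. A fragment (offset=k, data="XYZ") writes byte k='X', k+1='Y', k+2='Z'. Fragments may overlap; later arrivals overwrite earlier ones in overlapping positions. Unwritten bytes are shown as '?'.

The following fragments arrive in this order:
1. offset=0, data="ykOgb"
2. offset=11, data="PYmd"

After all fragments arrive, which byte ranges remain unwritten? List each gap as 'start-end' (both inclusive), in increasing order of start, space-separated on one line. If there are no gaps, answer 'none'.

Answer: 5-10

Derivation:
Fragment 1: offset=0 len=5
Fragment 2: offset=11 len=4
Gaps: 5-10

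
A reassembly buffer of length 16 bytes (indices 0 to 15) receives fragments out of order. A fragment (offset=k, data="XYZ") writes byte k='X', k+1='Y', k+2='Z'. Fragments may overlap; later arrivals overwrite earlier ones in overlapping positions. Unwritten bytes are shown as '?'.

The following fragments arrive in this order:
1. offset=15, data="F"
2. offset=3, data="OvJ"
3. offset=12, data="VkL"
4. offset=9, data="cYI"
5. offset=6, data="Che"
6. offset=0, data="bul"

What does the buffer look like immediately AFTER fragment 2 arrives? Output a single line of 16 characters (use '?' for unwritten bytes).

Fragment 1: offset=15 data="F" -> buffer=???????????????F
Fragment 2: offset=3 data="OvJ" -> buffer=???OvJ?????????F

Answer: ???OvJ?????????F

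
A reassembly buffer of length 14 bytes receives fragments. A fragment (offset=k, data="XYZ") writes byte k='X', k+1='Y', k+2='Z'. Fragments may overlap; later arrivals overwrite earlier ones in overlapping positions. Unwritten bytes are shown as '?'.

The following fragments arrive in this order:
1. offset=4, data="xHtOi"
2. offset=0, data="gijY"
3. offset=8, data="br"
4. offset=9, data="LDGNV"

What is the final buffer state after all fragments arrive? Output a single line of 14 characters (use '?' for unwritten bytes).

Answer: gijYxHtObLDGNV

Derivation:
Fragment 1: offset=4 data="xHtOi" -> buffer=????xHtOi?????
Fragment 2: offset=0 data="gijY" -> buffer=gijYxHtOi?????
Fragment 3: offset=8 data="br" -> buffer=gijYxHtObr????
Fragment 4: offset=9 data="LDGNV" -> buffer=gijYxHtObLDGNV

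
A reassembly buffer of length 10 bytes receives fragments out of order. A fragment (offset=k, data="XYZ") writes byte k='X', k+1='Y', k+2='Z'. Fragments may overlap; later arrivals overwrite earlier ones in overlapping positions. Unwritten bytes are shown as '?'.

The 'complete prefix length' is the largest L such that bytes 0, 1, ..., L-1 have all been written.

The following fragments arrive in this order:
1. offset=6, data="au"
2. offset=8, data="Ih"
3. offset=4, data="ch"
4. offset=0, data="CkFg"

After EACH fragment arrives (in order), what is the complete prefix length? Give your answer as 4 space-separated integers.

Fragment 1: offset=6 data="au" -> buffer=??????au?? -> prefix_len=0
Fragment 2: offset=8 data="Ih" -> buffer=??????auIh -> prefix_len=0
Fragment 3: offset=4 data="ch" -> buffer=????chauIh -> prefix_len=0
Fragment 4: offset=0 data="CkFg" -> buffer=CkFgchauIh -> prefix_len=10

Answer: 0 0 0 10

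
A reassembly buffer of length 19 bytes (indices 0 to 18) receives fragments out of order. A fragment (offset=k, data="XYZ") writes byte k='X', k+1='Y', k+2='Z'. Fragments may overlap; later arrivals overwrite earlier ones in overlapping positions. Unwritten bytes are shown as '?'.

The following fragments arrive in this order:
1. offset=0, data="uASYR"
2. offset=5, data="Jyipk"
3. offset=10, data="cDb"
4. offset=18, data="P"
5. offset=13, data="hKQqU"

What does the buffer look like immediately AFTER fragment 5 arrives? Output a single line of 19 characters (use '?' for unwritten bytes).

Fragment 1: offset=0 data="uASYR" -> buffer=uASYR??????????????
Fragment 2: offset=5 data="Jyipk" -> buffer=uASYRJyipk?????????
Fragment 3: offset=10 data="cDb" -> buffer=uASYRJyipkcDb??????
Fragment 4: offset=18 data="P" -> buffer=uASYRJyipkcDb?????P
Fragment 5: offset=13 data="hKQqU" -> buffer=uASYRJyipkcDbhKQqUP

Answer: uASYRJyipkcDbhKQqUP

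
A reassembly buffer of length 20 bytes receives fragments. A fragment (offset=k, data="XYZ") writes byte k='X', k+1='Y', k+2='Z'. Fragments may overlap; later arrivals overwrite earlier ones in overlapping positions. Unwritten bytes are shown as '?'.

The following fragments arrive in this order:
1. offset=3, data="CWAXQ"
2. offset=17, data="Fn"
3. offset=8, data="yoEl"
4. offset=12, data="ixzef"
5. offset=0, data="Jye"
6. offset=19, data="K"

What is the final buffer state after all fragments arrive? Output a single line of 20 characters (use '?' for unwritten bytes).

Fragment 1: offset=3 data="CWAXQ" -> buffer=???CWAXQ????????????
Fragment 2: offset=17 data="Fn" -> buffer=???CWAXQ?????????Fn?
Fragment 3: offset=8 data="yoEl" -> buffer=???CWAXQyoEl?????Fn?
Fragment 4: offset=12 data="ixzef" -> buffer=???CWAXQyoElixzefFn?
Fragment 5: offset=0 data="Jye" -> buffer=JyeCWAXQyoElixzefFn?
Fragment 6: offset=19 data="K" -> buffer=JyeCWAXQyoElixzefFnK

Answer: JyeCWAXQyoElixzefFnK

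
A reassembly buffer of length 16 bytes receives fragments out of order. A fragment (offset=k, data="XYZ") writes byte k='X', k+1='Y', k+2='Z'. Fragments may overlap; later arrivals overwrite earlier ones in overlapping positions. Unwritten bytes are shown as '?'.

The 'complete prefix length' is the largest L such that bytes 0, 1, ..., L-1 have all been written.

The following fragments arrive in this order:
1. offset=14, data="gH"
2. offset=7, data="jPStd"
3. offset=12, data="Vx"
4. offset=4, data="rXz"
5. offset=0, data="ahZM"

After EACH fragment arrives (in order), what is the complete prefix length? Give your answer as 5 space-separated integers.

Fragment 1: offset=14 data="gH" -> buffer=??????????????gH -> prefix_len=0
Fragment 2: offset=7 data="jPStd" -> buffer=???????jPStd??gH -> prefix_len=0
Fragment 3: offset=12 data="Vx" -> buffer=???????jPStdVxgH -> prefix_len=0
Fragment 4: offset=4 data="rXz" -> buffer=????rXzjPStdVxgH -> prefix_len=0
Fragment 5: offset=0 data="ahZM" -> buffer=ahZMrXzjPStdVxgH -> prefix_len=16

Answer: 0 0 0 0 16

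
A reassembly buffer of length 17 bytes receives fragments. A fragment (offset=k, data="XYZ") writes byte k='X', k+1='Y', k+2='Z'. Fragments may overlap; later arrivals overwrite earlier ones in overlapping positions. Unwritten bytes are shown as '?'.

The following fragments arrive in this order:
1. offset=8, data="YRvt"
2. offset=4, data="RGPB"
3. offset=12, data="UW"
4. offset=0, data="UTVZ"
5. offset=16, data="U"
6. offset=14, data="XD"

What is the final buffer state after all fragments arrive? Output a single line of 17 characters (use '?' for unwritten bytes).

Answer: UTVZRGPBYRvtUWXDU

Derivation:
Fragment 1: offset=8 data="YRvt" -> buffer=????????YRvt?????
Fragment 2: offset=4 data="RGPB" -> buffer=????RGPBYRvt?????
Fragment 3: offset=12 data="UW" -> buffer=????RGPBYRvtUW???
Fragment 4: offset=0 data="UTVZ" -> buffer=UTVZRGPBYRvtUW???
Fragment 5: offset=16 data="U" -> buffer=UTVZRGPBYRvtUW??U
Fragment 6: offset=14 data="XD" -> buffer=UTVZRGPBYRvtUWXDU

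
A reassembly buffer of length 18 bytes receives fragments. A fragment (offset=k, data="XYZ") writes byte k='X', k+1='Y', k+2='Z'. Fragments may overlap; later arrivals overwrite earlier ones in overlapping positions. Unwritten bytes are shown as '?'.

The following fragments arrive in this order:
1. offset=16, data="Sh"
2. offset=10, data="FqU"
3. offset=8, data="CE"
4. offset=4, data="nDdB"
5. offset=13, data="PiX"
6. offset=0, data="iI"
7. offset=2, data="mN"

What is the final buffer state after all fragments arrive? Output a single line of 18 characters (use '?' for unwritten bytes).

Answer: iImNnDdBCEFqUPiXSh

Derivation:
Fragment 1: offset=16 data="Sh" -> buffer=????????????????Sh
Fragment 2: offset=10 data="FqU" -> buffer=??????????FqU???Sh
Fragment 3: offset=8 data="CE" -> buffer=????????CEFqU???Sh
Fragment 4: offset=4 data="nDdB" -> buffer=????nDdBCEFqU???Sh
Fragment 5: offset=13 data="PiX" -> buffer=????nDdBCEFqUPiXSh
Fragment 6: offset=0 data="iI" -> buffer=iI??nDdBCEFqUPiXSh
Fragment 7: offset=2 data="mN" -> buffer=iImNnDdBCEFqUPiXSh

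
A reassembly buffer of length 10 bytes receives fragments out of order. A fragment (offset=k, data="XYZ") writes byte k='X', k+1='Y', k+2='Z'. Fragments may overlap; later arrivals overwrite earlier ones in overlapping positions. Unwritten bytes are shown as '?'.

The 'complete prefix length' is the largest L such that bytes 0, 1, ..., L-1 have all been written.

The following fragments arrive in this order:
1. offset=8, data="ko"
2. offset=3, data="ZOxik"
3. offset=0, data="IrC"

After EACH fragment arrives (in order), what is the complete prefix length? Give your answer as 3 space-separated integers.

Fragment 1: offset=8 data="ko" -> buffer=????????ko -> prefix_len=0
Fragment 2: offset=3 data="ZOxik" -> buffer=???ZOxikko -> prefix_len=0
Fragment 3: offset=0 data="IrC" -> buffer=IrCZOxikko -> prefix_len=10

Answer: 0 0 10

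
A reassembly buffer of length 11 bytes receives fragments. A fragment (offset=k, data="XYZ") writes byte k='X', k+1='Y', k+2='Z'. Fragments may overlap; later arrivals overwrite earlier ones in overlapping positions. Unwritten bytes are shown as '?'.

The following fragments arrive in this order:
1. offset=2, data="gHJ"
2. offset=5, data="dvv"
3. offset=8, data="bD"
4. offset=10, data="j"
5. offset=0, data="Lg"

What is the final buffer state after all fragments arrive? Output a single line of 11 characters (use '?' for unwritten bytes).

Answer: LggHJdvvbDj

Derivation:
Fragment 1: offset=2 data="gHJ" -> buffer=??gHJ??????
Fragment 2: offset=5 data="dvv" -> buffer=??gHJdvv???
Fragment 3: offset=8 data="bD" -> buffer=??gHJdvvbD?
Fragment 4: offset=10 data="j" -> buffer=??gHJdvvbDj
Fragment 5: offset=0 data="Lg" -> buffer=LggHJdvvbDj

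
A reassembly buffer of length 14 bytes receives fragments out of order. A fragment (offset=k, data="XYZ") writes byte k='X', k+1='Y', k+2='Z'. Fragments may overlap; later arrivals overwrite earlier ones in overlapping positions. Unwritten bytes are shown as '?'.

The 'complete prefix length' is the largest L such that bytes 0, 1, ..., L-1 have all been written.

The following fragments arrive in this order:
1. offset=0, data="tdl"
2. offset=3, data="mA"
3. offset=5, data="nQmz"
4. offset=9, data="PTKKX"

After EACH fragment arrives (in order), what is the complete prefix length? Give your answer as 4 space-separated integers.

Fragment 1: offset=0 data="tdl" -> buffer=tdl??????????? -> prefix_len=3
Fragment 2: offset=3 data="mA" -> buffer=tdlmA????????? -> prefix_len=5
Fragment 3: offset=5 data="nQmz" -> buffer=tdlmAnQmz????? -> prefix_len=9
Fragment 4: offset=9 data="PTKKX" -> buffer=tdlmAnQmzPTKKX -> prefix_len=14

Answer: 3 5 9 14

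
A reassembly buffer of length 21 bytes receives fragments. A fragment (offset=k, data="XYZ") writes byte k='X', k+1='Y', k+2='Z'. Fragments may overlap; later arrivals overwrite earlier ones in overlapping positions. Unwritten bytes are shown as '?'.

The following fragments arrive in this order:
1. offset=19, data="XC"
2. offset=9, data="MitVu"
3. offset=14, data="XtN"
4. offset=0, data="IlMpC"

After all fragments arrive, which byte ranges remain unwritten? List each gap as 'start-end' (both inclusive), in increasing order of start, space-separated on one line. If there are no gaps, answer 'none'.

Fragment 1: offset=19 len=2
Fragment 2: offset=9 len=5
Fragment 3: offset=14 len=3
Fragment 4: offset=0 len=5
Gaps: 5-8 17-18

Answer: 5-8 17-18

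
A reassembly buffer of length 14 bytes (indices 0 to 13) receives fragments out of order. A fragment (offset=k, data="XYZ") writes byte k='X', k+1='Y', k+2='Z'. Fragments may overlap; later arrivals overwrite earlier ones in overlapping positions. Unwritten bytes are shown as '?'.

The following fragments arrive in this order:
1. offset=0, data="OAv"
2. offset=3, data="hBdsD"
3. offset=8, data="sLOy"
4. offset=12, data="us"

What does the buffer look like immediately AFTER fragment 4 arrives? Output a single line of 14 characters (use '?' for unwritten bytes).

Answer: OAvhBdsDsLOyus

Derivation:
Fragment 1: offset=0 data="OAv" -> buffer=OAv???????????
Fragment 2: offset=3 data="hBdsD" -> buffer=OAvhBdsD??????
Fragment 3: offset=8 data="sLOy" -> buffer=OAvhBdsDsLOy??
Fragment 4: offset=12 data="us" -> buffer=OAvhBdsDsLOyus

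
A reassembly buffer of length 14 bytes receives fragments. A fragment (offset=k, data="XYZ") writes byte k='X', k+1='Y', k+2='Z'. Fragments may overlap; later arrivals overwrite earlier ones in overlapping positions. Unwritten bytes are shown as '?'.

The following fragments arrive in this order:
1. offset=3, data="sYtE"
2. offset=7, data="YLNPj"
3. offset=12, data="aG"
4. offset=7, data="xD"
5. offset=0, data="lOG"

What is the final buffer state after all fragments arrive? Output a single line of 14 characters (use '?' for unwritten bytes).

Fragment 1: offset=3 data="sYtE" -> buffer=???sYtE???????
Fragment 2: offset=7 data="YLNPj" -> buffer=???sYtEYLNPj??
Fragment 3: offset=12 data="aG" -> buffer=???sYtEYLNPjaG
Fragment 4: offset=7 data="xD" -> buffer=???sYtExDNPjaG
Fragment 5: offset=0 data="lOG" -> buffer=lOGsYtExDNPjaG

Answer: lOGsYtExDNPjaG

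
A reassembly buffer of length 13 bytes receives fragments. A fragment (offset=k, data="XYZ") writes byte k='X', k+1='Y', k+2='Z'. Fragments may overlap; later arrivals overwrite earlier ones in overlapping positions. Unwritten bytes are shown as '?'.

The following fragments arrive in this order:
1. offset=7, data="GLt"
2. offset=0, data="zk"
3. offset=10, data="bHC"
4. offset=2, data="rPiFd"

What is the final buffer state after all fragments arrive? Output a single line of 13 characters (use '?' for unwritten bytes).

Answer: zkrPiFdGLtbHC

Derivation:
Fragment 1: offset=7 data="GLt" -> buffer=???????GLt???
Fragment 2: offset=0 data="zk" -> buffer=zk?????GLt???
Fragment 3: offset=10 data="bHC" -> buffer=zk?????GLtbHC
Fragment 4: offset=2 data="rPiFd" -> buffer=zkrPiFdGLtbHC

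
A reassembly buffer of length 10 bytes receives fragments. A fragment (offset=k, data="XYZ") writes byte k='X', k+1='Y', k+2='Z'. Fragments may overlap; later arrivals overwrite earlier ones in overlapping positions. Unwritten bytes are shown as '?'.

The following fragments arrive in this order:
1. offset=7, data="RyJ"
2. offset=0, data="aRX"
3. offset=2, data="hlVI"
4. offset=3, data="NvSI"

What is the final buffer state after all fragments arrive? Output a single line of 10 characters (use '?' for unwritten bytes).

Answer: aRhNvSIRyJ

Derivation:
Fragment 1: offset=7 data="RyJ" -> buffer=???????RyJ
Fragment 2: offset=0 data="aRX" -> buffer=aRX????RyJ
Fragment 3: offset=2 data="hlVI" -> buffer=aRhlVI?RyJ
Fragment 4: offset=3 data="NvSI" -> buffer=aRhNvSIRyJ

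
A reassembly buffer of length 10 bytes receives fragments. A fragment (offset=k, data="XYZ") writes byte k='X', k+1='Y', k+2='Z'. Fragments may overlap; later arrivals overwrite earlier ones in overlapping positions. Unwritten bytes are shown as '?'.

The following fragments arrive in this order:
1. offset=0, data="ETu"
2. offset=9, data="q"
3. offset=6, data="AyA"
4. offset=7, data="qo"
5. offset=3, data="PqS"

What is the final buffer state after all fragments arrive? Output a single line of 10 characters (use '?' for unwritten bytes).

Fragment 1: offset=0 data="ETu" -> buffer=ETu???????
Fragment 2: offset=9 data="q" -> buffer=ETu??????q
Fragment 3: offset=6 data="AyA" -> buffer=ETu???AyAq
Fragment 4: offset=7 data="qo" -> buffer=ETu???Aqoq
Fragment 5: offset=3 data="PqS" -> buffer=ETuPqSAqoq

Answer: ETuPqSAqoq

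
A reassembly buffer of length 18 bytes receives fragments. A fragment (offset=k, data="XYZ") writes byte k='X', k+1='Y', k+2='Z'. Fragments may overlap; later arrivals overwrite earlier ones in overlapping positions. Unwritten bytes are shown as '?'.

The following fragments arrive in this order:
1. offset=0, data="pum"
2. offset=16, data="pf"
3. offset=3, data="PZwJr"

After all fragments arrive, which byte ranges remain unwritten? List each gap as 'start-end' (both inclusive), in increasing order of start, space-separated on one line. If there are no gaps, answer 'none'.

Answer: 8-15

Derivation:
Fragment 1: offset=0 len=3
Fragment 2: offset=16 len=2
Fragment 3: offset=3 len=5
Gaps: 8-15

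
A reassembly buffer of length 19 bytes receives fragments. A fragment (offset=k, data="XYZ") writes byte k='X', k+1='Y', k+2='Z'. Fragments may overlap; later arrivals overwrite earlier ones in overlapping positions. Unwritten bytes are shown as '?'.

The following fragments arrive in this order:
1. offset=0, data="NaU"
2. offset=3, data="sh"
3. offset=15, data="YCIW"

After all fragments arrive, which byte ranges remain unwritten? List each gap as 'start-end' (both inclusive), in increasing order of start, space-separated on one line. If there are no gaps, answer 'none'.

Fragment 1: offset=0 len=3
Fragment 2: offset=3 len=2
Fragment 3: offset=15 len=4
Gaps: 5-14

Answer: 5-14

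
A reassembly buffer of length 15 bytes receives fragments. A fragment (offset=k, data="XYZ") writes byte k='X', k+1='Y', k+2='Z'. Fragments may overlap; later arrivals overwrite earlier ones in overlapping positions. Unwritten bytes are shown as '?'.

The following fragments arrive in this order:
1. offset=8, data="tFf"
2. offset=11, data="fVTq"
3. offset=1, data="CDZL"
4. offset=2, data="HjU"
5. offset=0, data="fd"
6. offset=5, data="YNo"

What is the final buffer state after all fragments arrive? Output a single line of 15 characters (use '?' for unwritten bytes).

Answer: fdHjUYNotFffVTq

Derivation:
Fragment 1: offset=8 data="tFf" -> buffer=????????tFf????
Fragment 2: offset=11 data="fVTq" -> buffer=????????tFffVTq
Fragment 3: offset=1 data="CDZL" -> buffer=?CDZL???tFffVTq
Fragment 4: offset=2 data="HjU" -> buffer=?CHjU???tFffVTq
Fragment 5: offset=0 data="fd" -> buffer=fdHjU???tFffVTq
Fragment 6: offset=5 data="YNo" -> buffer=fdHjUYNotFffVTq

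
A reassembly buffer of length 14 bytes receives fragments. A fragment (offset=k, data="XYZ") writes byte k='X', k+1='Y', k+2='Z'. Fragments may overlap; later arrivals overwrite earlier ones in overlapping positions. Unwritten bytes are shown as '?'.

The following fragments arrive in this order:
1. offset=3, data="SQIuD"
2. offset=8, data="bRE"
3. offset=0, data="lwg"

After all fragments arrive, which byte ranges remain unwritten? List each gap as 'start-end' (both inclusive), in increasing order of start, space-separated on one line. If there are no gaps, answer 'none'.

Fragment 1: offset=3 len=5
Fragment 2: offset=8 len=3
Fragment 3: offset=0 len=3
Gaps: 11-13

Answer: 11-13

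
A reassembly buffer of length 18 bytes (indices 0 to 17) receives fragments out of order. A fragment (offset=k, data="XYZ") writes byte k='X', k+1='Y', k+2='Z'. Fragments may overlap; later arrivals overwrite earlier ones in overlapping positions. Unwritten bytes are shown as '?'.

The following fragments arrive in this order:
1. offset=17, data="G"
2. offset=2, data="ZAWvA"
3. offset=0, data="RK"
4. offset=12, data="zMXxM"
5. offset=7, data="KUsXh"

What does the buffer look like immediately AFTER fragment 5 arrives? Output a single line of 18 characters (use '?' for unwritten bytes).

Answer: RKZAWvAKUsXhzMXxMG

Derivation:
Fragment 1: offset=17 data="G" -> buffer=?????????????????G
Fragment 2: offset=2 data="ZAWvA" -> buffer=??ZAWvA??????????G
Fragment 3: offset=0 data="RK" -> buffer=RKZAWvA??????????G
Fragment 4: offset=12 data="zMXxM" -> buffer=RKZAWvA?????zMXxMG
Fragment 5: offset=7 data="KUsXh" -> buffer=RKZAWvAKUsXhzMXxMG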